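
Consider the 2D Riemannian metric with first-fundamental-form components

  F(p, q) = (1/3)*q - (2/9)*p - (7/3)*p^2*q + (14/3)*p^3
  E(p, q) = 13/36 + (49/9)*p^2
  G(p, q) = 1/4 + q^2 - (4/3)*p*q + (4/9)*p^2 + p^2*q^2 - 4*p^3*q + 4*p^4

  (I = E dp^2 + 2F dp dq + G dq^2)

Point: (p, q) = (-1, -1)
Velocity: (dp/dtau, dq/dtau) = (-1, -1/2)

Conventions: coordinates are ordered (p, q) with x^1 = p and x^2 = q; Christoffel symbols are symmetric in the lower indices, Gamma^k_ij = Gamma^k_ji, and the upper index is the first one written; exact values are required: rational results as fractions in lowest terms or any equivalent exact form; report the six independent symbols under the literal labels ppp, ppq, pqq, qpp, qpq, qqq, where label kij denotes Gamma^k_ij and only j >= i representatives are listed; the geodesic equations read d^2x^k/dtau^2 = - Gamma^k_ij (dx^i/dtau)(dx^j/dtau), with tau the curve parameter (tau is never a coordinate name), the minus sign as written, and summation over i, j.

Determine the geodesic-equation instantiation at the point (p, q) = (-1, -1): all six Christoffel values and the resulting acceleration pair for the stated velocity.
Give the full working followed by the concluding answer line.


E = 209/36, F = -22/9, G = 49/36 at the point
E_p = -98/9, E_q = 0, F_p = 82/9, F_q = -2, G_p = -50/9, G_q = 4/3
EG - F^2 = 2497/1296;  g^inv = (1296/2497) * [[49/36, 22/9], [22/9, 209/36]]
first-kind symbols [ij,l] = (1/2)(d_i g_jl + d_j g_il - d_l g_ij): [pp,p] = E_p/2 = -49/9, [pp,q] = F_p - E_q/2 = 82/9, [pq,p] = E_q/2 = 0, [pq,q] = G_p/2 = -25/9, [qq,p] = F_q - G_p/2 = 7/9, [qq,q] = G_q/2 = 2/3
Gamma^p_ij = (G*[ij,p] - F*[ij,q])/(EG - F^2), Gamma^q_ij = (E*[ij,q] - F*[ij,p])/(EG - F^2)
Gamma_ppp = 19260/2497, Gamma_ppq = -800/227, Gamma_pqq = 3484/2497, Gamma_qpp = 4664/227, Gamma_qpq = -1900/227, Gamma_qqq = 680/227
d^2p/dtau^2 = -(Gamma_ppp*(-1)^2 + 2*Gamma_ppq*(-1)*(-1/2) + Gamma_pqq*(-1/2)^2) = -11331/2497
d^2q/dtau^2 = -(Gamma_qpp*(-1)^2 + 2*Gamma_qpq*(-1)*(-1/2) + Gamma_qqq*(-1/2)^2) = -2934/227

Answer: Gamma_ppp = 19260/2497, Gamma_ppq = -800/227, Gamma_pqq = 3484/2497, Gamma_qpp = 4664/227, Gamma_qpq = -1900/227, Gamma_qqq = 680/227; accelerations (d^2p/dtau^2, d^2q/dtau^2) = (-11331/2497, -2934/227)


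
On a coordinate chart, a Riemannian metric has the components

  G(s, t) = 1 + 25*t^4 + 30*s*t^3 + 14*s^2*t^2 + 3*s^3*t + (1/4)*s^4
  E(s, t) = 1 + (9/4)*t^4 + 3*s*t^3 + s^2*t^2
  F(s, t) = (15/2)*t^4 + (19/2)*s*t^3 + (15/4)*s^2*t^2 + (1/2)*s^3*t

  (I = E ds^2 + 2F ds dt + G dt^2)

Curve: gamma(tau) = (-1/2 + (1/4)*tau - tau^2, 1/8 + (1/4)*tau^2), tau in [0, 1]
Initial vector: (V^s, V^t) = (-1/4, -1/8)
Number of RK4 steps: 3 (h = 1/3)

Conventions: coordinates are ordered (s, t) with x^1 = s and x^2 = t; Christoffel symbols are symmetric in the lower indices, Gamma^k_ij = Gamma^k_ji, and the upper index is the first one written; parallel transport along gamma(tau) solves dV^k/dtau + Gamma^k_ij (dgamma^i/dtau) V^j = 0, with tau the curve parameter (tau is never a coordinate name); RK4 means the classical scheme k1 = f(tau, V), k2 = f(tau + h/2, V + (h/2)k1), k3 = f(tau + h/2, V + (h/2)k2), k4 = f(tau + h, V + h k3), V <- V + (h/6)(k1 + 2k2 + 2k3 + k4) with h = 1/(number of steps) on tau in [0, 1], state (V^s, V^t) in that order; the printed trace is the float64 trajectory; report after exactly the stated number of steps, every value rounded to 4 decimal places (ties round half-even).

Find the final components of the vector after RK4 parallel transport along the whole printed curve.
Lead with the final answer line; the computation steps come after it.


Answer: V^s = -0.2434, V^t = -0.1270

gamma'(tau) = (1/4 - 2*tau, (1/2)*tau); f(tau, V)^k = -Gamma^k_ij(gamma(tau)) gamma'^i(tau) V^j; h = 1/3; intermediate values shown to 6 dp
curve data and Christoffel symbols at the stage parameters:
  tau = 0.000000: gamma = (-0.500000, 0.125000), gamma' = (0.250000, 0.000000); Gamma_sss = -0.004874, Gamma_sst = 0.004874, Gamma_stt = 0.009748, Gamma_tss = 0.001950, Gamma_tst = -0.001950, Gamma_ttt = -0.003899
  tau = 0.166667: gamma = (-0.486111, 0.131944), gamma' = (-0.083333, 0.083333); Gamma_sss = -0.005009, Gamma_sst = 0.003427, Gamma_stt = 0.005273, Gamma_tss = 0.001684, Gamma_tst = -0.001152, Gamma_ttt = -0.001772
  tau = 0.333333: gamma = (-0.527778, 0.152778), gamma' = (-0.416667, 0.166667); Gamma_sss = -0.006954, Gamma_sst = 0.003161, Gamma_stt = 0.002529, Gamma_tss = 0.002146, Gamma_tst = -0.000976, Gamma_ttt = -0.000781
  tau = 0.500000: gamma = (-0.625000, 0.187500), gamma' = (-0.750000, 0.250000); Gamma_sss = -0.012030, Gamma_sst = 0.004010, Gamma_stt = 0.000000, Gamma_tss = 0.003646, Gamma_tst = -0.001215, Gamma_ttt = 0.000000
  tau = 0.666667: gamma = (-0.777778, 0.236111), gamma' = (-1.083333, 0.333333); Gamma_sss = -0.023361, Gamma_sst = 0.006871, Gamma_stt = -0.002748, Gamma_tss = 0.007073, Gamma_tst = -0.002080, Gamma_ttt = 0.000832
  tau = 0.833333: gamma = (-0.986111, 0.298611), gamma' = (-1.416667, 0.416667); Gamma_sss = -0.046674, Gamma_sst = 0.014111, Gamma_stt = -0.004342, Gamma_tss = 0.014132, Gamma_tst = -0.004272, Gamma_ttt = 0.001315
  tau = 1.000000: gamma = (-1.250000, 0.375000), gamma' = (-1.750000, 0.500000); Gamma_sss = -0.090138, Gamma_sst = 0.030046, Gamma_stt = 0.000000, Gamma_tss = 0.027315, Gamma_tst = -0.009105, Gamma_ttt = 0.000000
step 0: V^s = -0.2500, V^t = -0.1250
step 1: k1 = (-0.000152, 0.000061), k2 = (0.000195, -0.000066), k3 = (0.000195, -0.000066), k4 = (0.000744, -0.000230); V <- V + (h/6)(k1 + 2k2 + 2k3 + k4): V^s = -0.2499, V^t = -0.1250
step 2: k1 = (0.000744, -0.000230), k2 = (0.002128, -0.000645), k3 = (0.002126, -0.000644), k4 = (0.005831, -0.001766); V <- V + (h/6)(k1 + 2k2 + 2k3 + k4): V^s = -0.2491, V^t = -0.1253
step 3: k1 = (0.005827, -0.001764), k2 = (0.015127, -0.004580), k3 = (0.015005, -0.004543), k4 = (0.035502, -0.010758); V <- V + (h/6)(k1 + 2k2 + 2k3 + k4): V^s = -0.2434, V^t = -0.1270


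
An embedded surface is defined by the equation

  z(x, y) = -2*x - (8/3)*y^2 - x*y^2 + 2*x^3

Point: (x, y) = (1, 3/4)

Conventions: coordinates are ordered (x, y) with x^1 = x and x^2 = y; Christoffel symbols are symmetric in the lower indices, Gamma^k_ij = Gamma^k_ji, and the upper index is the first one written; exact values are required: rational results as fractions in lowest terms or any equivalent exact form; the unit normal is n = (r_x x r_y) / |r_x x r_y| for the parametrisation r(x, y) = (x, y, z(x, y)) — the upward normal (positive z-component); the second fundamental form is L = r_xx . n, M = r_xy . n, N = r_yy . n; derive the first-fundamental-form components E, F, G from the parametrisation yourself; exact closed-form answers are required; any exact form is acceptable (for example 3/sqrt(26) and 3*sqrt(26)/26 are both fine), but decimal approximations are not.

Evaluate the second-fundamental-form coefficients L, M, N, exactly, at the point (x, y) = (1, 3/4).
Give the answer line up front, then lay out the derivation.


Answer: L = 64/35, M = -8/35, N = -352/315

z_x = 55/16, z_y = -11/2, z_xx = 12, z_xy = -3/2, z_yy = -22/3
E = 3281/256, F = -605/32, G = 125/4; answer radicand W^2 = 11025/256
unnormalised second-form numerators: l = 12, m = -3/2, n = -22/3; L = l/sqrt(11025/256), and similarly M = m/sqrt(W^2), N = n/sqrt(W^2)


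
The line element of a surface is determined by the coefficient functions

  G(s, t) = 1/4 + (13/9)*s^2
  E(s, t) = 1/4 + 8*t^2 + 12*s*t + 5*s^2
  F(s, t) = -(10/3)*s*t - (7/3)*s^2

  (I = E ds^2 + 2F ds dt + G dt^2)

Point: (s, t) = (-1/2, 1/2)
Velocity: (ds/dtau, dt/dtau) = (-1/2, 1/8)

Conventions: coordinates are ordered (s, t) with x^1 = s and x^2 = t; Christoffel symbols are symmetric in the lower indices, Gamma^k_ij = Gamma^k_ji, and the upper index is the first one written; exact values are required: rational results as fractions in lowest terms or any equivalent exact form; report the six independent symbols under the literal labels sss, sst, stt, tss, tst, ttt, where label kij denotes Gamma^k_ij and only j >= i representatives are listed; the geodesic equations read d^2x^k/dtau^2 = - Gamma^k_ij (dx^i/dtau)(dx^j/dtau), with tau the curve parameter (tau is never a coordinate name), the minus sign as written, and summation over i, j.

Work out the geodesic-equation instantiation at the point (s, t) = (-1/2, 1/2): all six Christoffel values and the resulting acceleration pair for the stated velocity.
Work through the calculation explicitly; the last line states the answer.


E = 1/2, F = 1/4, G = 11/18 at the point
E_s = 1, E_t = 2, F_s = 2/3, F_t = 5/3, G_s = -13/9, G_t = 0
EG - F^2 = 35/144;  g^inv = (144/35) * [[11/18, -1/4], [-1/4, 1/2]]
first-kind symbols [ij,l] = (1/2)(d_i g_jl + d_j g_il - d_l g_ij): [ss,s] = E_s/2 = 1/2, [ss,t] = F_s - E_t/2 = -1/3, [st,s] = E_t/2 = 1, [st,t] = G_s/2 = -13/18, [tt,s] = F_t - G_s/2 = 43/18, [tt,t] = G_t/2 = 0
Gamma^s_ij = (G*[ij,s] - F*[ij,t])/(EG - F^2), Gamma^t_ij = (E*[ij,t] - F*[ij,s])/(EG - F^2)
Gamma_sss = 8/5, Gamma_sst = 114/35, Gamma_stt = 1892/315, Gamma_tss = -6/5, Gamma_tst = -88/35, Gamma_ttt = -86/35
d^2s/dtau^2 = -(Gamma_sss*(-1/2)^2 + 2*Gamma_sst*(-1/2)*(1/8) + Gamma_stt*(1/8)^2) = -437/5040
d^2t/dtau^2 = -(Gamma_tss*(-1/2)^2 + 2*Gamma_tst*(-1/2)*(1/8) + Gamma_ttt*(1/8)^2) = 27/1120

Answer: Gamma_sss = 8/5, Gamma_sst = 114/35, Gamma_stt = 1892/315, Gamma_tss = -6/5, Gamma_tst = -88/35, Gamma_ttt = -86/35; accelerations (d^2s/dtau^2, d^2t/dtau^2) = (-437/5040, 27/1120)


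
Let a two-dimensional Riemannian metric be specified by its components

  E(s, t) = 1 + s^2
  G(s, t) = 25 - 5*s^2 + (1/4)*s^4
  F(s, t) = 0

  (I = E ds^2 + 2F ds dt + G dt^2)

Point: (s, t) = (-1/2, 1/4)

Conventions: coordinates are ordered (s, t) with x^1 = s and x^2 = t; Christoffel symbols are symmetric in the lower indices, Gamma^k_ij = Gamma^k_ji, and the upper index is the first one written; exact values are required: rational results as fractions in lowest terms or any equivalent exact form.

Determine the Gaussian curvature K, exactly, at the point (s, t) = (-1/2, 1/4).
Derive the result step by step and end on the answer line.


E = 5/4, F = 0, G = 1521/64, EG - F^2 = 7605/256 at the point
E_s = -1, E_t = 0, F_s = 0, F_t = 0, G_s = 39/8, G_t = 0
E_tt = 0, F_st = 0, G_ss = -37/4
Brioschi: K = (det M1 - det M2) / (EG - F^2)^2 with the standard first/second-derivative matrices M1, M2.
M1 = [[-E_tt/2 + F_st - G_ss/2, E_s/2, F_s - E_t/2], [F_t - G_s/2, E, F], [G_t/2, F, G]] = [[37/8, -1/2, 0], [-39/16, 5/4, 0], [0, 0, 1521/64]]; det M1 = 111033/1024
M2 = [[0, E_t/2, G_s/2], [E_t/2, E, F], [G_s/2, F, G]] = [[0, 0, 39/16], [0, 5/4, 0], [39/16, 0, 1521/64]]; det M2 = -7605/1024
det M1 - det M2 = 59319/512; K = 59319/512 / (7605/256)^2 = 128/975

Answer: K = 128/975


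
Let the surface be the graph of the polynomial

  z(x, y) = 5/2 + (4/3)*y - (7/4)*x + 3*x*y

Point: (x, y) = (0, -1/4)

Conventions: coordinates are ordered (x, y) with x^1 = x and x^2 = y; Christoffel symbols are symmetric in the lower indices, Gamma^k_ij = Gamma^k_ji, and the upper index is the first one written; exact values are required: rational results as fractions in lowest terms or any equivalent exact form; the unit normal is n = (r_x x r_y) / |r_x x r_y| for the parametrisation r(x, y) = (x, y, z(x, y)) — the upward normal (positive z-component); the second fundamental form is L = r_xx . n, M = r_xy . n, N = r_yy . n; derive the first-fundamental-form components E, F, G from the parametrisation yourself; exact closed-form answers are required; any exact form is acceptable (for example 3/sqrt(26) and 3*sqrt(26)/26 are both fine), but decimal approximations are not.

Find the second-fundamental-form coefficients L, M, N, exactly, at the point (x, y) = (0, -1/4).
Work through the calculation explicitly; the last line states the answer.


z_x = -5/2, z_y = 4/3, z_xx = 0, z_xy = 3, z_yy = 0
E = 29/4, F = -10/3, G = 25/9; answer radicand W^2 = 325/36
unnormalised second-form numerators: l = 0, m = 3, n = 0; L = l/sqrt(325/36), and similarly M = m/sqrt(W^2), N = n/sqrt(W^2)

Answer: L = 0, M = 18*sqrt(13)/65, N = 0


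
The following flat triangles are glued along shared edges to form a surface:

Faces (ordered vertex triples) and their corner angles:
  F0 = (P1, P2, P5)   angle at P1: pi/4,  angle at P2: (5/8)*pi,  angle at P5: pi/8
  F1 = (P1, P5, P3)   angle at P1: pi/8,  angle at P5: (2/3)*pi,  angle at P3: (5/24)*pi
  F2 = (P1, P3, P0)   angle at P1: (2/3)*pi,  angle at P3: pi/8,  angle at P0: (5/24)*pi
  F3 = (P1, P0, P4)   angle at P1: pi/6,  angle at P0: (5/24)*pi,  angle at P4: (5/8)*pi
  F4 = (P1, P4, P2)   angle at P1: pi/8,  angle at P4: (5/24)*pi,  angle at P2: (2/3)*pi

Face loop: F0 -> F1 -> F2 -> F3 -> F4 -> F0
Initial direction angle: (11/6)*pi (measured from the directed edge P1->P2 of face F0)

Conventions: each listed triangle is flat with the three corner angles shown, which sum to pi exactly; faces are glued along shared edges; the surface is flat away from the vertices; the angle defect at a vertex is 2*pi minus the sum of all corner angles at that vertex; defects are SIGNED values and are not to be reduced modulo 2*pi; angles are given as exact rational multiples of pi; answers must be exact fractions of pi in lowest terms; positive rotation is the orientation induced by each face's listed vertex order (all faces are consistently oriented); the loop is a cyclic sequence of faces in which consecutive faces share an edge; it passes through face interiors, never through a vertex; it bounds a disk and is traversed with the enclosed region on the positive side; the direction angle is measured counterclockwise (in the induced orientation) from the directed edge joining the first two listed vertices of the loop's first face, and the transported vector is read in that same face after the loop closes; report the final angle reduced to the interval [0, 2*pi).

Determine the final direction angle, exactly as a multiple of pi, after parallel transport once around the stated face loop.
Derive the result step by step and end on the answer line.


enclosed vertex P1: corner angles sum to (4/3)*pi, defect = 2*pi - (4/3)*pi = (2/3)*pi
by Gauss-Bonnet the loop rotates the vector by the enclosed defect sum (positive orientation, mod 2*pi)
final angle = (11/6)*pi + (2/3)*pi = pi/2 (mod 2*pi)

Answer: final direction angle = pi/2


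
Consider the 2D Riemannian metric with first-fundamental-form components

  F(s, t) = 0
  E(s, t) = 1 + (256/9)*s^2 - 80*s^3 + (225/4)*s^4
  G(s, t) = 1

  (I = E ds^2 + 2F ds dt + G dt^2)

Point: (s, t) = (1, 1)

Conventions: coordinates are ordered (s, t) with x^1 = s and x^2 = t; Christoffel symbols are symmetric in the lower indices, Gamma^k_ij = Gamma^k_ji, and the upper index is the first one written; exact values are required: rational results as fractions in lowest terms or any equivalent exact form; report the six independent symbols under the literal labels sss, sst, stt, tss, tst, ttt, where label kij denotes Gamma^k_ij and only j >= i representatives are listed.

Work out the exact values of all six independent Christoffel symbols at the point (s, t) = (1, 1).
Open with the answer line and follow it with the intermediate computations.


Answer: Gamma_sss = 754/205, Gamma_sst = 0, Gamma_stt = 0, Gamma_tss = 0, Gamma_tst = 0, Gamma_ttt = 0

E = 205/36, F = 0, G = 1 at the point
E_s = 377/9, E_t = 0, F_s = 0, F_t = 0, G_s = 0, G_t = 0
EG - F^2 = 205/36;  g^inv = (36/205) * [[1, 0], [0, 205/36]]
first-kind symbols [ij,l] = (1/2)(d_i g_jl + d_j g_il - d_l g_ij): [ss,s] = E_s/2 = 377/18, [ss,t] = F_s - E_t/2 = 0, [st,s] = E_t/2 = 0, [st,t] = G_s/2 = 0, [tt,s] = F_t - G_s/2 = 0, [tt,t] = G_t/2 = 0
Gamma^s_ij = (G*[ij,s] - F*[ij,t])/(EG - F^2), Gamma^t_ij = (E*[ij,t] - F*[ij,s])/(EG - F^2)


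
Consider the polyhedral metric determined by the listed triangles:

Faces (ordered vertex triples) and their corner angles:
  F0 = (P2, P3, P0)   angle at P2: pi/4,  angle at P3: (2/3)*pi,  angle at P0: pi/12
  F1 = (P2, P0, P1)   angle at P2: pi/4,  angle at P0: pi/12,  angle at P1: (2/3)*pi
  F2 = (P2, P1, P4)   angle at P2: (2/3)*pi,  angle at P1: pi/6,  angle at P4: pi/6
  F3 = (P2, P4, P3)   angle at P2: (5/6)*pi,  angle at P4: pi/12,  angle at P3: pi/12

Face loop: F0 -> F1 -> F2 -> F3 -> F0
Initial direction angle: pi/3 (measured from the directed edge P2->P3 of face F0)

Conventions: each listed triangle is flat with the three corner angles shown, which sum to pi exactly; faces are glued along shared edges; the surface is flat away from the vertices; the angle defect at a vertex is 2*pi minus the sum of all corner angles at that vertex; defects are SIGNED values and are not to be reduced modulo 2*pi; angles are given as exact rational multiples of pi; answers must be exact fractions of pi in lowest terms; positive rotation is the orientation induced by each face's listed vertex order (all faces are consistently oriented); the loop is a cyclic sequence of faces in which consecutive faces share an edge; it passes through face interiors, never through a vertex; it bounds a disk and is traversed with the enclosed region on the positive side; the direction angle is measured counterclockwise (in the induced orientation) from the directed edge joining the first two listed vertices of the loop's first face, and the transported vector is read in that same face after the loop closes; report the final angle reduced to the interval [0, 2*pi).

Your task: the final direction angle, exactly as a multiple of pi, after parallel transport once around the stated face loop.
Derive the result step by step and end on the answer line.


enclosed vertex P2: corner angles sum to 2*pi, defect = 2*pi - 2*pi = 0
summing the enclosed defects onto the initial angle, mod 2*pi in the induced orientation:
final angle = pi/3 + 0 = pi/3 (mod 2*pi)

Answer: final direction angle = pi/3


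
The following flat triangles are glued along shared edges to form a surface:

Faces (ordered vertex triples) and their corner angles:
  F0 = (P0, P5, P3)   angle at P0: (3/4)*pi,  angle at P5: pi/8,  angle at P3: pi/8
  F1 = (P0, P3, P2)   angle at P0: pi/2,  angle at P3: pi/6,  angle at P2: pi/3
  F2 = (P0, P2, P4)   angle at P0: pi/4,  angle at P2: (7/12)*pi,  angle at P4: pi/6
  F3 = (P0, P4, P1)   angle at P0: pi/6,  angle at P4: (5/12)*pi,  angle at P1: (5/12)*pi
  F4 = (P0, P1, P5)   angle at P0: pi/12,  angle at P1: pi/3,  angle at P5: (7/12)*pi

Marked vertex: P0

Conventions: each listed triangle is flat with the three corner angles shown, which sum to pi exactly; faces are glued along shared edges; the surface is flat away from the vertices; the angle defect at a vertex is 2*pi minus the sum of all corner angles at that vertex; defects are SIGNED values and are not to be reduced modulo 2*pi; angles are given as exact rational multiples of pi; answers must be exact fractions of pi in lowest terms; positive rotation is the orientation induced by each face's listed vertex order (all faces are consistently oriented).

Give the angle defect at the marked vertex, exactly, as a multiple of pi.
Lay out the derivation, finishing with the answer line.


Sum of corner angles at P0: (7/4)*pi
defect = 2*pi - (7/4)*pi

Answer: defect(P0) = pi/4


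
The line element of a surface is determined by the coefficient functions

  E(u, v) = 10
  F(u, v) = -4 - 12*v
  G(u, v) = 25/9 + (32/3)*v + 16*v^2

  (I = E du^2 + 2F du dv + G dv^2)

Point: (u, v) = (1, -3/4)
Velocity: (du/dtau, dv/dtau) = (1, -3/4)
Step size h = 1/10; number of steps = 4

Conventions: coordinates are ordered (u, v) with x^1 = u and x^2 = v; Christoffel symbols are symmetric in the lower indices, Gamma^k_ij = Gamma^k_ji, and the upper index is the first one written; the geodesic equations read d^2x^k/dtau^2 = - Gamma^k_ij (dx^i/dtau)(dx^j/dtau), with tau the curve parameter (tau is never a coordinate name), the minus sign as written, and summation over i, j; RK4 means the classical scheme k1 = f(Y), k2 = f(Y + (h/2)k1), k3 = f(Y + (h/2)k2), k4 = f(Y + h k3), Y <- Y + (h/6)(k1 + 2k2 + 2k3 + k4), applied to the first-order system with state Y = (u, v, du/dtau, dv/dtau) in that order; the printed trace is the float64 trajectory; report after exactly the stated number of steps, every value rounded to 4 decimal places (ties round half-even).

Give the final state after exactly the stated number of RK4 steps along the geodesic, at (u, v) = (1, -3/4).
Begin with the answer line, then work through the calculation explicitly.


Answer: u = 1.4345, v = -1.0269, du/dtau = 1.1554, dv/dtau = -0.6373

f(Y) = (du/dtau, dv/dtau, -Gamma^u_ij Y'^i Y'^j, -Gamma^v_ij Y'^i Y'^j) with the Gammas evaluated at the stage position; h = 0.100000; intermediate values shown to 6 dp
step 0: u = 1.0000, v = -0.7500, du/dtau = 1.0000, dv/dtau = -0.7500
step 1:
  k1: at (u, v) = (1.000000, -0.750000), (du/dtau, dv/dtau) = (1.000000, -0.750000); Gamma_uuu = 0.000000, Gamma_uuv = 0.000000, Gamma_uvv = -0.939130, Gamma_vuu = 0.000000, Gamma_vuv = 0.000000, Gamma_vvv = -0.521739; k1 = (1.000000, -0.750000, 0.528261, 0.293478)
  k2: at (u, v) = (1.050000, -0.787500), (du/dtau, dv/dtau) = (1.026413, -0.735326); Gamma_uuu = 0.000000, Gamma_uuv = 0.000000, Gamma_uvv = -0.902237, Gamma_vuu = 0.000000, Gamma_vuv = 0.000000, Gamma_vvv = -0.546355; k2 = (1.026413, -0.735326, 0.487843, 0.295416)
  k3: at (u, v) = (1.051321, -0.786766), (du/dtau, dv/dtau) = (1.024392, -0.735229); Gamma_uuu = 0.000000, Gamma_uuv = 0.000000, Gamma_uvv = -0.902960, Gamma_vuu = 0.000000, Gamma_vuv = 0.000000, Gamma_vvv = -0.545909; k3 = (1.024392, -0.735229, 0.488106, 0.295098)
  k4: at (u, v) = (1.102439, -0.823523), (du/dtau, dv/dtau) = (1.048811, -0.720490); Gamma_uuu = 0.000000, Gamma_uuv = 0.000000, Gamma_uvv = -0.866766, Gamma_vuu = 0.000000, Gamma_vuv = 0.000000, Gamma_vvv = -0.566506; k4 = (1.048811, -0.720490, 0.449943, 0.294077)
  Y <- Y + (h/6)(k1 + 2k2 + 2k3 + k4): u = 1.1025, v = -0.8235, du/dtau = 1.0488, dv/dtau = -0.7205
step 2:
  k1: at (u, v) = (1.102507, -0.823527), (du/dtau, dv/dtau) = (1.048835, -0.720524); Gamma_uuu = 0.000000, Gamma_uuv = 0.000000, Gamma_uvv = -0.866762, Gamma_vuu = 0.000000, Gamma_vuv = 0.000000, Gamma_vvv = -0.566508; k1 = (1.048835, -0.720524, 0.449983, 0.294105)
  k2: at (u, v) = (1.154949, -0.859553), (du/dtau, dv/dtau) = (1.071334, -0.705818); Gamma_uuu = 0.000000, Gamma_uuv = 0.000000, Gamma_uvv = -0.831571, Gamma_vuu = 0.000000, Gamma_vuv = 0.000000, Gamma_vvv = -0.583452; k2 = (1.071334, -0.705818, 0.414272, 0.290664)
  k3: at (u, v) = (1.156074, -0.858818), (du/dtau, dv/dtau) = (1.069549, -0.705990); Gamma_uuu = 0.000000, Gamma_uuv = 0.000000, Gamma_uvv = -0.832285, Gamma_vuu = 0.000000, Gamma_vuv = 0.000000, Gamma_vvv = -0.583137; k3 = (1.069549, -0.705990, 0.414830, 0.290649)
  k4: at (u, v) = (1.209462, -0.894126), (du/dtau, dv/dtau) = (1.090318, -0.691459); Gamma_uuu = 0.000000, Gamma_uuv = 0.000000, Gamma_uvv = -0.798307, Gamma_vuu = 0.000000, Gamma_vuv = 0.000000, Gamma_vvv = -0.596913; k4 = (1.090318, -0.691459, 0.381683, 0.285393)
  Y <- Y + (h/6)(k1 + 2k2 + 2k3 + k4): u = 1.2095, v = -0.8941, du/dtau = 1.0903, dv/dtau = -0.6915
step 3:
  k1: at (u, v) = (1.209522, -0.894120), (du/dtau, dv/dtau) = (1.090333, -0.691488); Gamma_uuu = 0.000000, Gamma_uuv = 0.000000, Gamma_uvv = -0.798313, Gamma_vuu = 0.000000, Gamma_vuv = 0.000000, Gamma_vvv = -0.596911; k1 = (1.090333, -0.691488, 0.381718, 0.285416)
  k2: at (u, v) = (1.264039, -0.928694), (du/dtau, dv/dtau) = (1.109419, -0.677217); Gamma_uuu = 0.000000, Gamma_uuv = 0.000000, Gamma_uvv = -0.765732, Gamma_vuu = 0.000000, Gamma_vuv = 0.000000, Gamma_vvv = -0.607849; k2 = (1.109419, -0.677217, 0.351183, 0.278774)
  k3: at (u, v) = (1.264993, -0.927981), (du/dtau, dv/dtau) = (1.107892, -0.677550); Gamma_uuu = 0.000000, Gamma_uuv = 0.000000, Gamma_uvv = -0.766397, Gamma_vuu = 0.000000, Gamma_vuv = 0.000000, Gamma_vvv = -0.607648; k3 = (1.107892, -0.677550, 0.351832, 0.278955)
  k4: at (u, v) = (1.320312, -0.961875), (du/dtau, dv/dtau) = (1.125516, -0.663593); Gamma_uuu = 0.000000, Gamma_uuv = 0.000000, Gamma_uvv = -0.735248, Gamma_vuu = 0.000000, Gamma_vuv = 0.000000, Gamma_vvv = -0.616178; k4 = (1.125516, -0.663593, 0.323770, 0.271337)
  Y <- Y + (h/6)(k1 + 2k2 + 2k3 + k4): u = 1.3204, v = -0.9619, du/dtau = 1.1255, dv/dtau = -0.6636
step 4:
  k1: at (u, v) = (1.320364, -0.961864), (du/dtau, dv/dtau) = (1.125525, -0.663618); Gamma_uuu = 0.000000, Gamma_uuv = 0.000000, Gamma_uvv = -0.735258, Gamma_vuu = 0.000000, Gamma_vuv = 0.000000, Gamma_vvv = -0.616176; k1 = (1.125525, -0.663618, 0.323799, 0.271357)
  k2: at (u, v) = (1.376640, -0.995044), (du/dtau, dv/dtau) = (1.141715, -0.650050); Gamma_uuu = 0.000000, Gamma_uuv = 0.000000, Gamma_uvv = -0.705642, Gamma_vuu = 0.000000, Gamma_vuv = 0.000000, Gamma_vvv = -0.622575; k2 = (1.141715, -0.650050, 0.298180, 0.263079)
  k3: at (u, v) = (1.377449, -0.994366), (du/dtau, dv/dtau) = (1.140434, -0.650464); Gamma_uuu = 0.000000, Gamma_uuv = 0.000000, Gamma_uvv = -0.706238, Gamma_vuu = 0.000000, Gamma_vuv = 0.000000, Gamma_vvv = -0.622462; k3 = (1.140434, -0.650464, 0.298812, 0.263366)
  k4: at (u, v) = (1.434407, -1.026910), (du/dtau, dv/dtau) = (1.155406, -0.637281); Gamma_uuu = 0.000000, Gamma_uuv = 0.000000, Gamma_uvv = -0.678090, Gamma_vuu = 0.000000, Gamma_vuv = 0.000000, Gamma_vvv = -0.627076; k4 = (1.155406, -0.637281, 0.275391, 0.254673)
  Y <- Y + (h/6)(k1 + 2k2 + 2k3 + k4): u = 1.4345, v = -1.0269, du/dtau = 1.1554, dv/dtau = -0.6373


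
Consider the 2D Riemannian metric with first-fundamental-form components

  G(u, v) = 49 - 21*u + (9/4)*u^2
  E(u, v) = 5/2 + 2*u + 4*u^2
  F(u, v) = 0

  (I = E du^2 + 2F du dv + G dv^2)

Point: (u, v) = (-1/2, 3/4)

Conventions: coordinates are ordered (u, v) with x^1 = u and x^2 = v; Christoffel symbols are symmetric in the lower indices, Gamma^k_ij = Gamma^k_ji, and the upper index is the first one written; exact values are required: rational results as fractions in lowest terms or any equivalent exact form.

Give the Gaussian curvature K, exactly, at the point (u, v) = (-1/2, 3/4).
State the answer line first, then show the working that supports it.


Answer: K = 24/775

E = 5/2, F = 0, G = 961/16, EG - F^2 = 4805/32 at the point
E_u = -2, E_v = 0, F_u = 0, F_v = 0, G_u = -93/4, G_v = 0
E_vv = 0, F_uv = 0, G_uu = 9/2
Brioschi: K = (det M1 - det M2) / (EG - F^2)^2 with the standard first/second-derivative matrices M1, M2.
M1 = [[-E_vv/2 + F_uv - G_uu/2, E_u/2, F_u - E_v/2], [F_v - G_u/2, E, F], [G_v/2, F, G]] = [[-9/4, -1, 0], [93/8, 5/2, 0], [0, 0, 961/16]]; det M1 = 2883/8
M2 = [[0, E_v/2, G_u/2], [E_v/2, E, F], [G_u/2, F, G]] = [[0, 0, -93/8], [0, 5/2, 0], [-93/8, 0, 961/16]]; det M2 = -43245/128
det M1 - det M2 = 89373/128; K = 89373/128 / (4805/32)^2 = 24/775


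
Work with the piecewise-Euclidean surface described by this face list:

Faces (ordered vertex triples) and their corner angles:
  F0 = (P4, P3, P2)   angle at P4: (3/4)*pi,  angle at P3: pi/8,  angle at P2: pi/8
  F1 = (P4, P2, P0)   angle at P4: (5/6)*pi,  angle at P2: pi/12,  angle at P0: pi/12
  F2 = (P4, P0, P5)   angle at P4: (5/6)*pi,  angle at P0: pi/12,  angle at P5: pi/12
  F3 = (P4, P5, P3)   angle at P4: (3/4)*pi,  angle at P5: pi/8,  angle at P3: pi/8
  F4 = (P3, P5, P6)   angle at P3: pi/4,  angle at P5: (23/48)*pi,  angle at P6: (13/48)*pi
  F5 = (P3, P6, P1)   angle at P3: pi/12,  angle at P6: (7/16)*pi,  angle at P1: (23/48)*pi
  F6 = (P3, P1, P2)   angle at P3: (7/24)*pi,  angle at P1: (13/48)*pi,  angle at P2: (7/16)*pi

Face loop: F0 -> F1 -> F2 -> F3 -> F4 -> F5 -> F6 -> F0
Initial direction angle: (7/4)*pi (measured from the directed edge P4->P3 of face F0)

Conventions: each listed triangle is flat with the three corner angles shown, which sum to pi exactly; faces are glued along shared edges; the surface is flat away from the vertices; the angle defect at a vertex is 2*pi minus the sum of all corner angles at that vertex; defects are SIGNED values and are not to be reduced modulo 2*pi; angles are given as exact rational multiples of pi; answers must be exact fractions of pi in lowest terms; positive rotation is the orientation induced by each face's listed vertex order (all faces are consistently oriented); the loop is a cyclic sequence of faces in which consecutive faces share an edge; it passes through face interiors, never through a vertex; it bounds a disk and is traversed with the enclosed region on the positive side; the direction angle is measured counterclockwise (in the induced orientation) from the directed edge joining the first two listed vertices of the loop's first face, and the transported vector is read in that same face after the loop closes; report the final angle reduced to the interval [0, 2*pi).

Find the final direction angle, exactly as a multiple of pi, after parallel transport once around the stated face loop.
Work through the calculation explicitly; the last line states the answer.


enclosed vertex P3: corner angles sum to (7/8)*pi, defect = 2*pi - (7/8)*pi = (9/8)*pi
enclosed vertex P4: corner angles sum to (19/6)*pi, defect = 2*pi - (19/6)*pi = (-7/6)*pi
final direction = starting direction + enclosed defect total, reduced mod 2*pi (induced orientation)
final angle = (7/4)*pi - pi/24 = (41/24)*pi (mod 2*pi)

Answer: final direction angle = (41/24)*pi


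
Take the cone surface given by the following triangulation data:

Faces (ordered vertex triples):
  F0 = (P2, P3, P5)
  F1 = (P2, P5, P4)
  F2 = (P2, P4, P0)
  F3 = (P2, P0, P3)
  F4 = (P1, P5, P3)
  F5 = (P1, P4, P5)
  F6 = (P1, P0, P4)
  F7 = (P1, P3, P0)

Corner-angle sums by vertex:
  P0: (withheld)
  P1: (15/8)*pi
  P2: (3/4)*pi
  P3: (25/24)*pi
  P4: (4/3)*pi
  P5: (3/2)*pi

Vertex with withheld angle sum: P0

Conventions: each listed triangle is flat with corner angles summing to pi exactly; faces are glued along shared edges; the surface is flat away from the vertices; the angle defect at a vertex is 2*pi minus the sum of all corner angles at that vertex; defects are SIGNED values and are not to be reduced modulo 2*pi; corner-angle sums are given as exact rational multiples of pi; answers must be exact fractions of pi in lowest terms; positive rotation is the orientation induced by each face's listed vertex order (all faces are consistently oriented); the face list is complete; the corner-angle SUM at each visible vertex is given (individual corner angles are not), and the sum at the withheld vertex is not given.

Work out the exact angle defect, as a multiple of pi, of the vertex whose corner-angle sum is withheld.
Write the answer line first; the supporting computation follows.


Answer: defect(P0) = pi/2

V = 6, E = 12, F = 8; chi = V - E + F = 2
Gauss-Bonnet: total defect = 2*pi*chi = 4*pi; visible defects sum to (7/2)*pi


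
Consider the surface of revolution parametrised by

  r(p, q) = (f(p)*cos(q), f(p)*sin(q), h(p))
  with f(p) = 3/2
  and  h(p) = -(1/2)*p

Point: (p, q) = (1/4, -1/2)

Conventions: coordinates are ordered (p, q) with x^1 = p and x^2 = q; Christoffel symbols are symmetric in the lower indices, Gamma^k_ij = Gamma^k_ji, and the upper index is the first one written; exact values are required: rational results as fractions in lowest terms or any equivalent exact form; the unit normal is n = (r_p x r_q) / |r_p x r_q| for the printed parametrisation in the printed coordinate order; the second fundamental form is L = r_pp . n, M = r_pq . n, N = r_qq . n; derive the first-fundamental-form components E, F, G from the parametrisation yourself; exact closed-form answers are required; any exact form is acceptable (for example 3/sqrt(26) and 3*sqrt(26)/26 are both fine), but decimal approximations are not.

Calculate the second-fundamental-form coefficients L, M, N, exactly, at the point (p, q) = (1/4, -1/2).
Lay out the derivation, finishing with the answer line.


f = 3/2, f' = 0, f'' = 0, h' = -1/2, h'' = 0
E = 1/4, F = 0, G = 9/4; answer radicand W^2 = 1/4
unnormalised second-form numerators: l = 0, m = 0, n = -3/4; L = l/sqrt(1/4), and similarly M = m/sqrt(W^2), N = n/sqrt(W^2)

Answer: L = 0, M = 0, N = -3/2


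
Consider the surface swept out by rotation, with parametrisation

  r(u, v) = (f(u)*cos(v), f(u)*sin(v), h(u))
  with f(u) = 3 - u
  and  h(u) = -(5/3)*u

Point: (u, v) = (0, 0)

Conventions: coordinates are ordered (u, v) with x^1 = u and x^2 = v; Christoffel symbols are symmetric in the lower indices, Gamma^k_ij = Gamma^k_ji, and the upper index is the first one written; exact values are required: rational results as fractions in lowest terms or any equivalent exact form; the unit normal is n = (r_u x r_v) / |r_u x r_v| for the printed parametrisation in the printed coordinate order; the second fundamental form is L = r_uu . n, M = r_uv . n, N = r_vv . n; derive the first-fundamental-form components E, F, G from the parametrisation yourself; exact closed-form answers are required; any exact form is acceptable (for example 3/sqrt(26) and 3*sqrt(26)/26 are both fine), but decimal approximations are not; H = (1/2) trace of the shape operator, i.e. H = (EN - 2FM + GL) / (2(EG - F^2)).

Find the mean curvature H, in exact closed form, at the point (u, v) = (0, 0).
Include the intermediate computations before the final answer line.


f = 3, f' = -1, f'' = 0, h' = -5/3, h'' = 0
E = 34/9, F = 0, G = 9; answer radicand W^2 = 34/9
unnormalised second-form numerators: l = 0, m = 0, n = -5; L = l/sqrt(34/9), and similarly M = m/sqrt(W^2), N = n/sqrt(W^2)
H = (E*n - 2*F*m + G*l) / (2*(EG - F^2)*sqrt(W^2)); E*n - 2*F*m + G*l = -170/9, EG - F^2 = 34, so H = (-5/18)/sqrt(34/9)

Answer: H = -5*sqrt(34)/204


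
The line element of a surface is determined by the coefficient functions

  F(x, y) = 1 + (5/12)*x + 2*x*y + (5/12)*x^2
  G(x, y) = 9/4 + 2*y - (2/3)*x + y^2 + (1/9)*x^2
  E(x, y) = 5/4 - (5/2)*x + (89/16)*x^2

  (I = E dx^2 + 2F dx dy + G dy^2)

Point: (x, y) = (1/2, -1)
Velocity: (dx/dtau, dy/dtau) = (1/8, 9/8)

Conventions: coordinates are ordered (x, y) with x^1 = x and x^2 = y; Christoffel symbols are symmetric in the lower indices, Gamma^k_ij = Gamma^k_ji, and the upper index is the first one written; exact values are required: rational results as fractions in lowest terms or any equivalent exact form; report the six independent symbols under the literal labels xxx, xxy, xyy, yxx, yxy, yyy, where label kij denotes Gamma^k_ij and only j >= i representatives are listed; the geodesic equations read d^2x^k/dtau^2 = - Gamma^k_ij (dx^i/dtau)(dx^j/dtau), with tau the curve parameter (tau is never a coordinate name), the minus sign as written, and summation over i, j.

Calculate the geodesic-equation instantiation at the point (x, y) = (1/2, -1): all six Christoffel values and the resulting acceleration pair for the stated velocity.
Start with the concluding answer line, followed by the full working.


Answer: Gamma_xxx = 4172/2801, Gamma_xxy = 200/2801, Gamma_xyy = 25024/25209, Gamma_yxx = -9681/5602, Gamma_yxy = -890/2801, Gamma_yyy = -920/2801; accelerations (d^2x/dtau^2, d^2y/dtau^2) = (-58247/44816, 190761/358528)

E = 89/64, F = 5/16, G = 17/18 at the point
E_x = 49/16, E_y = 0, F_x = -7/6, F_y = 1, G_x = -5/9, G_y = 0
EG - F^2 = 2801/2304;  g^inv = (2304/2801) * [[17/18, -5/16], [-5/16, 89/64]]
first-kind symbols [ij,l] = (1/2)(d_i g_jl + d_j g_il - d_l g_ij): [xx,x] = E_x/2 = 49/32, [xx,y] = F_x - E_y/2 = -7/6, [xy,x] = E_y/2 = 0, [xy,y] = G_x/2 = -5/18, [yy,x] = F_y - G_x/2 = 23/18, [yy,y] = G_y/2 = 0
Gamma^x_ij = (G*[ij,x] - F*[ij,y])/(EG - F^2), Gamma^y_ij = (E*[ij,y] - F*[ij,x])/(EG - F^2)
Gamma_xxx = 4172/2801, Gamma_xxy = 200/2801, Gamma_xyy = 25024/25209, Gamma_yxx = -9681/5602, Gamma_yxy = -890/2801, Gamma_yyy = -920/2801
d^2x/dtau^2 = -(Gamma_xxx*(1/8)^2 + 2*Gamma_xxy*(1/8)*(9/8) + Gamma_xyy*(9/8)^2) = -58247/44816
d^2y/dtau^2 = -(Gamma_yxx*(1/8)^2 + 2*Gamma_yxy*(1/8)*(9/8) + Gamma_yyy*(9/8)^2) = 190761/358528


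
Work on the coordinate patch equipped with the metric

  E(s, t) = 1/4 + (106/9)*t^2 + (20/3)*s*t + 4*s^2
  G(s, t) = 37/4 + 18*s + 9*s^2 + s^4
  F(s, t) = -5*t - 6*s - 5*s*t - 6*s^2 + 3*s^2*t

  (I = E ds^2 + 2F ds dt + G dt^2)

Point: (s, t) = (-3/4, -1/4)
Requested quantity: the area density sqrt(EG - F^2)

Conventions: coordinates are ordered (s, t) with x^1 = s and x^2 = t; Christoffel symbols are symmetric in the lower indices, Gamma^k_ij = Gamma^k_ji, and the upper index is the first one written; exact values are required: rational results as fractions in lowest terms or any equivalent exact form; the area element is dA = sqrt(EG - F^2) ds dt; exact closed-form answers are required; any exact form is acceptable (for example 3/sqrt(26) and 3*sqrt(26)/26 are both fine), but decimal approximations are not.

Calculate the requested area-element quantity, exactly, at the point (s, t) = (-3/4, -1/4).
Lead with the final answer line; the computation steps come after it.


Answer: sqrt(EG - F^2) = sqrt(148669)/192

E = 323/72, F = 65/64, G = 289/256; EG - F^2 = 148669/36864


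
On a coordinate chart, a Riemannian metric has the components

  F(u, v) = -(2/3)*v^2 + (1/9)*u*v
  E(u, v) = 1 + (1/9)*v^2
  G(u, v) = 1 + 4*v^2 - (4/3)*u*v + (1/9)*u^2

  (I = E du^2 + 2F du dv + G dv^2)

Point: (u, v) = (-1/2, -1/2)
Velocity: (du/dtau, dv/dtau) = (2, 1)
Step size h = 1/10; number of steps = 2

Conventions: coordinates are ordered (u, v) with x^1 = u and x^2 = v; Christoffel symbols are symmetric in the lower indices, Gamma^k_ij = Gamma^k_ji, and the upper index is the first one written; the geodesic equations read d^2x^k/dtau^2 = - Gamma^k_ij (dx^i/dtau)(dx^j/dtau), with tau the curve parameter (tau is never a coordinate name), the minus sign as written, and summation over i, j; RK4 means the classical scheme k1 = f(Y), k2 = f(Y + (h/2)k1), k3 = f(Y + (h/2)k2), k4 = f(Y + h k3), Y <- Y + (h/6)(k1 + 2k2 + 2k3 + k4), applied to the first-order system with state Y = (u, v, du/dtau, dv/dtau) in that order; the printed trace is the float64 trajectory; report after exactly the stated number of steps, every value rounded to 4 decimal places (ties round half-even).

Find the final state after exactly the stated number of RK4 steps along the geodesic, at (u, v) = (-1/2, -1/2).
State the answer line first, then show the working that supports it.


Answer: u = -0.1013, v = -0.2931, du/dtau = 1.9867, dv/dtau = 1.0702

f(Y) = (du/dtau, dv/dtau, -Gamma^u_ij Y'^i Y'^j, -Gamma^v_ij Y'^i Y'^j) with the Gammas evaluated at the stage position; h = 0.100000; intermediate values shown to 6 dp
step 0: u = -0.5000, v = -0.5000, du/dtau = 2.0000, dv/dtau = 1.0000
step 1:
  k1: at (u, v) = (-0.500000, -0.500000), (du/dtau, dv/dtau) = (2.000000, 1.000000); Gamma_uuu = 0.000000, Gamma_uuv = -0.032258, Gamma_uvv = 0.193548, Gamma_vuu = 0.000000, Gamma_vuv = 0.161290, Gamma_vvv = -0.967742; k1 = (2.000000, 1.000000, -0.064516, 0.322581)
  k2: at (u, v) = (-0.400000, -0.450000), (du/dtau, dv/dtau) = (1.996774, 1.016129); Gamma_uuu = 0.000000, Gamma_uuv = -0.031051, Gamma_uvv = 0.186303, Gamma_vuu = 0.000000, Gamma_vuv = 0.158703, Gamma_vvv = -0.952217; k2 = (1.996774, 1.016129, -0.066360, 0.339171)
  k3: at (u, v) = (-0.400161, -0.449194), (du/dtau, dv/dtau) = (1.996682, 1.016959); Gamma_uuu = 0.000000, Gamma_uuv = -0.031046, Gamma_uvv = 0.186274, Gamma_vuu = 0.000000, Gamma_vuv = 0.158617, Gamma_vvv = -0.951703; k3 = (1.996682, 1.016959, -0.066566, 0.340098)
  k4: at (u, v) = (-0.300332, -0.398304), (du/dtau, dv/dtau) = (1.993343, 1.034010); Gamma_uuu = 0.000000, Gamma_uuv = -0.029450, Gamma_uvv = 0.176702, Gamma_vuu = 0.000000, Gamma_vuv = 0.154495, Gamma_vvv = -0.926973; k4 = (1.993343, 1.034010, -0.067523, 0.354225)
  Y <- Y + (h/6)(k1 + 2k2 + 2k3 + k4): u = -0.3003, v = -0.3983, du/dtau = 1.9934, dv/dtau = 1.0339
step 2:
  k1: at (u, v) = (-0.300329, -0.398330), (du/dtau, dv/dtau) = (1.993368, 1.033922); Gamma_uuu = 0.000000, Gamma_uuv = -0.029451, Gamma_uvv = 0.176704, Gamma_vuu = 0.000000, Gamma_vuv = 0.154499, Gamma_vvv = -0.926996; k1 = (1.993368, 1.033922, -0.067501, 0.354112)
  k2: at (u, v) = (-0.200661, -0.346634), (du/dtau, dv/dtau) = (1.989993, 1.051628); Gamma_uuu = 0.000000, Gamma_uuv = -0.027399, Gamma_uvv = 0.164394, Gamma_vuu = 0.000000, Gamma_vuv = 0.148533, Gamma_vvv = -0.891199; k2 = (1.989993, 1.051628, -0.067129, 0.363916)
  k3: at (u, v) = (-0.200829, -0.345749), (du/dtau, dv/dtau) = (1.990012, 1.052118); Gamma_uuu = 0.000000, Gamma_uuv = -0.027375, Gamma_uvv = 0.164249, Gamma_vuu = 0.000000, Gamma_vuv = 0.148348, Gamma_vvv = -0.890090; k3 = (1.990012, 1.052118, -0.067185, 0.364086)
  k4: at (u, v) = (-0.101328, -0.293118), (du/dtau, dv/dtau) = (1.986650, 1.070331); Gamma_uuu = 0.000000, Gamma_uuv = -0.024772, Gamma_uvv = 0.148630, Gamma_vuu = 0.000000, Gamma_vuv = 0.140066, Gamma_vvv = -0.840398; k4 = (1.986650, 1.070331, -0.064924, 0.367101)
  Y <- Y + (h/6)(k1 + 2k2 + 2k3 + k4): u = -0.1013, v = -0.2931, du/dtau = 1.9867, dv/dtau = 1.0702
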